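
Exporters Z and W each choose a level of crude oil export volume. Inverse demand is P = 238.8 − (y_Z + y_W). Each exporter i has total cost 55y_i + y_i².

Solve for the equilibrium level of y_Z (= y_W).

Exporter Z's profit: π = y_Z(238.8 − (y_Z + y_W)) − 55y_Z − y_Z².
∂π/∂y_Z = 183.8 − 4y_Z − y_W = 0, so y_Z = 45.95 − 0.25y_W.
By symmetry y_W = y_Z; substituting into the reaction function, 1.25y_Z = 45.95 and y_Z = 36.76.

36.76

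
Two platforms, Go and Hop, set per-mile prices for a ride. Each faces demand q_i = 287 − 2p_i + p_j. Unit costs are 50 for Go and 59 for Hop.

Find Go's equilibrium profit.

Go's profit: π = (p_{Go} − 50)(287 − 2p_{Go} + p_{Hop}).
∂π/∂p_{Go} = 387 − 4p_{Go} + p_{Hop} = 0 ⇒ p_{Go} = 96.75 + 0.25p_{Hop}.
Similarly p_{Hop} = 101.25 + 0.25p_{Go}.
Solving the two reaction functions simultaneously: (1 − (0.25)(0.25))p_{Go} = 96.75 + 0.25·101.25, so 0.9375p_{Go} = 122.0625 and p_{Go} = 130.2.
Then p_{Hop} = 101.25 + 0.25·130.2 = 133.8.
q_{Go} = 287 − 2·130.2 + 133.8 = 160.4.
Profit = (130.2 − 50)·160.4 = 12864.08.

12864.08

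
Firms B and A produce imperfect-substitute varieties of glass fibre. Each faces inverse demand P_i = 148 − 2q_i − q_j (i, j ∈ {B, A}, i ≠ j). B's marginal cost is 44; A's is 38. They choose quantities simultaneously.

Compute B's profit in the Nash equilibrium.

832.32

Firm B's profit: π = q_B(148 − 2q_B − q_A) − 44q_B.
∂π/∂q_B = 104 − 4q_B − q_A = 0 ⇒ q_B = 26 − 0.25q_A.
Similarly q_A = 27.5 − 0.25q_B.
Substituting the second reaction function into the first: q_B = 26 − 0.25(27.5 − 0.25q_B), which gives 0.9375q_B = 19.125 ⇒ q_B = 20.4.
Then q_A = 27.5 − 0.25·20.4 = 22.4.
P_B = 148 − 2·20.4 − 22.4 = 84.8.
Profit = (84.8 − 44)·20.4 = 832.32.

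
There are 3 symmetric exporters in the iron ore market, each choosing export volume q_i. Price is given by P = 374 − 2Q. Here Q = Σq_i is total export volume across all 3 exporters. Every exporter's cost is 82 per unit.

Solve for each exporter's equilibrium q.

36.5

A representative exporter's profit is π_i = q_i(374 − 2Q) − 82q_i, with Q = q_i + Σ_{j≠i} q_j.
First-order condition: 292 − 4q_i − 2Σ_{j≠i} q_j = 0.
In a symmetric equilibrium every exporter chooses the same q, so Σ_{j≠i} q_j = 2q. The condition becomes 292 − 8q = 0, giving q = 292/8 = 36.5.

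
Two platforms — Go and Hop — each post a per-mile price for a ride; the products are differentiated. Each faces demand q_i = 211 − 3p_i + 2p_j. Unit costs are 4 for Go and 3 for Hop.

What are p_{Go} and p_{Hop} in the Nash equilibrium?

Go's profit: π = (p_{Go} − 4)(211 − 3p_{Go} + 2p_{Hop}).
∂π/∂p_{Go} = 223 − 6p_{Go} + 2p_{Hop} = 0 ⇒ p_{Go} = 223/6 + (1/3)p_{Hop}.
Similarly p_{Hop} = 110/3 + (1/3)p_{Go}.
Solving the two reaction functions simultaneously: (1 − (1/3)(1/3))p_{Go} = 223/6 + (1/3)·(110/3), so (8/9)p_{Go} = 889/18 and p_{Go} = 55.5625.
Then p_{Hop} = 110/3 + (1/3)·55.5625 = 55.1875.

55.5625, 55.1875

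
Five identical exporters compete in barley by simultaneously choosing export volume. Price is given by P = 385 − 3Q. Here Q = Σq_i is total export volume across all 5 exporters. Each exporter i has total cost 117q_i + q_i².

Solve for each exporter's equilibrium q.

13.4

A representative exporter's profit is π_i = q_i(385 − 3Q) − 117q_i − q_i², with Q = q_i + Σ_{j≠i} q_j.
First-order condition: 268 − 8q_i − 3Σ_{j≠i} q_j = 0.
In a symmetric equilibrium every exporter chooses the same q, so Σ_{j≠i} q_j = 4q. The condition becomes 268 − 20q = 0, giving q = 268/20 = 13.4.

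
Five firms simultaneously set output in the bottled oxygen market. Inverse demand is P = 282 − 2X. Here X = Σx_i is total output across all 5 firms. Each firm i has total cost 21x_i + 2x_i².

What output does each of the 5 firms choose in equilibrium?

A representative firm's profit is π_i = x_i(282 − 2X) − 21x_i − 2x_i², with X = x_i + Σ_{j≠i} x_j.
First-order condition: 261 − 8x_i − 2Σ_{j≠i} x_j = 0.
Imposing symmetry (x_j = x for all j) turns Σ_{j≠i} x_j into 4x, so 261 = 16x and x = 16.3125.

16.3125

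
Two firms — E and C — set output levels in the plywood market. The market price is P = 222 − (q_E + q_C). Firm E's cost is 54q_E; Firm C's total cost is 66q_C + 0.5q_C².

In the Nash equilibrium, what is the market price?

Firm E's profit: π = q_E(222 − (q_E + q_C)) − 54q_E.
∂π/∂q_E = 168 − 2q_E − q_C = 0, so q_E = 84 − 0.5q_C.
For C: ∂π/∂q_C = 156 − 3q_C − q_E = 0 ⇒ q_C = 52 − (1/3)q_E.
Substituting the second reaction function into the first: q_E = 84 − 0.5(52 − (1/3)q_E), which gives (5/6)q_E = 58 ⇒ q_E = 69.6.
Then q_C = 52 − (1/3)·69.6 = 28.8.
Equilibrium price: P = 222 − 98.4 = 123.6.

123.6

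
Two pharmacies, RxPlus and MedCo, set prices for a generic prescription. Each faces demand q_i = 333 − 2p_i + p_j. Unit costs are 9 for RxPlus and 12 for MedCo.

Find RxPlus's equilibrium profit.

23501.12

RxPlus's profit: π = (p_{RxPlus} − 9)(333 − 2p_{RxPlus} + p_{MedCo}).
∂π/∂p_{RxPlus} = 351 − 4p_{RxPlus} + p_{MedCo} = 0 ⇒ p_{RxPlus} = 87.75 + 0.25p_{MedCo}.
Similarly p_{MedCo} = 89.25 + 0.25p_{RxPlus}.
Solving the two reaction functions simultaneously: (1 − (0.25)(0.25))p_{RxPlus} = 87.75 + 0.25·89.25, so 0.9375p_{RxPlus} = 110.0625 and p_{RxPlus} = 117.4.
Then p_{MedCo} = 89.25 + 0.25·117.4 = 118.6.
q_{RxPlus} = 333 − 2·117.4 + 118.6 = 216.8.
Profit = (117.4 − 9)·216.8 = 23501.12.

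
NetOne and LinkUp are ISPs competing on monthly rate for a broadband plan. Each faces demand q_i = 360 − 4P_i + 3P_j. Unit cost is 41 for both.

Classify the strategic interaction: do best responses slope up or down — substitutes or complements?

NetOne's profit: π = (P_{NetOne} − 41)(360 − 4P_{NetOne} + 3P_{LinkUp}).
∂π/∂P_{NetOne} = 524 − 8P_{NetOne} + 3P_{LinkUp} = 0 ⇒ P_{NetOne} = 65.5 + 0.375P_{LinkUp}.
The best-response slope dP_{NetOne}/dP_{LinkUp} = 0.375 > 0: the reaction function is upward-sloping, so the choices are strategic complements.

strategic complements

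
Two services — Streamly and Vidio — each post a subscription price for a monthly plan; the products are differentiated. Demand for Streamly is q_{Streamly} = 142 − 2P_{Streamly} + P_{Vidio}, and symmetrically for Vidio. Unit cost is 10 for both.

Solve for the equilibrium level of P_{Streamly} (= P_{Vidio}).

54

Streamly's profit: π = (P_{Streamly} − 10)(142 − 2P_{Streamly} + P_{Vidio}).
∂π/∂P_{Streamly} = 162 − 4P_{Streamly} + P_{Vidio} = 0 ⇒ P_{Streamly} = 40.5 + 0.25P_{Vidio}.
By symmetry P_{Vidio} = P_{Streamly}; substituting into the reaction function, 0.75P_{Streamly} = 40.5 and P_{Streamly} = 54.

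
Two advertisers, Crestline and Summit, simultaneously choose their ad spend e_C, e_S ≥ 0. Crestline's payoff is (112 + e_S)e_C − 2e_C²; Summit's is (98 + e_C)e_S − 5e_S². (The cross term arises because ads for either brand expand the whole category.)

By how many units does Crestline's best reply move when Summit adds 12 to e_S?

Expanding Crestline's payoff: 112e_C + e_Se_C − 2e_C².
∂π/∂e_C = 112 + e_S − 4e_C = 0, so e_C = 28 + 0.25e_S.
The reaction-function slope is 0.25, so a 12-unit rise in e_S moves e_C by 0.25 × 12 = 3. Crestline's best response rises — the actions are strategic complements.

3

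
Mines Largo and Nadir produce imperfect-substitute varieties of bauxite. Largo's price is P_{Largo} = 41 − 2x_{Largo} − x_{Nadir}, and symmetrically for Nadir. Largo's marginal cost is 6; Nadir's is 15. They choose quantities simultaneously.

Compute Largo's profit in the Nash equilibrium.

Mine Largo's profit: π = x_{Largo}(41 − 2x_{Largo} − x_{Nadir}) − 6x_{Largo}.
∂π/∂x_{Largo} = 35 − 4x_{Largo} − x_{Nadir} = 0 ⇒ x_{Largo} = 8.75 − 0.25x_{Nadir}.
Similarly x_{Nadir} = 6.5 − 0.25x_{Largo}.
Substituting the second reaction function into the first: x_{Largo} = 8.75 − 0.25(6.5 − 0.25x_{Largo}), which gives 0.9375x_{Largo} = 7.125 ⇒ x_{Largo} = 7.6.
Then x_{Nadir} = 6.5 − 0.25·7.6 = 4.6.
P_{Largo} = 41 − 2·7.6 − 4.6 = 21.2.
Profit = (21.2 − 6)·7.6 = 115.52.

115.52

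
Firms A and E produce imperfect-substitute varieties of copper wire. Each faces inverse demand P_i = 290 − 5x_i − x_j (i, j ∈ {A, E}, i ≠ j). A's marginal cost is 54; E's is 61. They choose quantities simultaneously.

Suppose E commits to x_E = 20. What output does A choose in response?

21.6

Firm A's profit: π = x_A(290 − 5x_A − x_E) − 54x_A.
∂π/∂x_A = 236 − 10x_A − x_E = 0 ⇒ x_A = 23.6 − 0.1x_E.
At x_E = 20: x_A = 23.6 − 0.1·20 = 21.6.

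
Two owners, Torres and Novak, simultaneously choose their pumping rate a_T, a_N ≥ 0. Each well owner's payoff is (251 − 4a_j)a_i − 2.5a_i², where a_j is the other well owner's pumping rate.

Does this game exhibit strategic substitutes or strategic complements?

Torres's payoff is (251 − 4a_N)a_T − 2.5a_T².
∂π/∂a_T = 251 − 4a_N − 5a_T = 0, so a_T = 50.2 − 0.8a_N.
The best-response slope da_T/da_N = −0.8 < 0: the reaction function is downward-sloping, so the choices are strategic substitutes.

strategic substitutes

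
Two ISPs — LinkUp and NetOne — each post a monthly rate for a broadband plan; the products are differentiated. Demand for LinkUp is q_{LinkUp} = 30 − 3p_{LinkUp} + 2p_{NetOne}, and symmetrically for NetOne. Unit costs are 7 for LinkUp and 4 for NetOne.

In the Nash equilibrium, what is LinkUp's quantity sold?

LinkUp's profit: π = (p_{LinkUp} − 7)(30 − 3p_{LinkUp} + 2p_{NetOne}).
∂π/∂p_{LinkUp} = 51 − 6p_{LinkUp} + 2p_{NetOne} = 0 ⇒ p_{LinkUp} = 8.5 + (1/3)p_{NetOne}.
Similarly p_{NetOne} = 7 + (1/3)p_{LinkUp}.
Solving the two reaction functions simultaneously: (1 − (1/3)(1/3))p_{LinkUp} = 8.5 + (1/3)·7, so (8/9)p_{LinkUp} = 65/6 and p_{LinkUp} = 12.1875.
Then p_{NetOne} = 7 + (1/3)·12.1875 = 11.0625.
q_{LinkUp} = 30 − 3·12.1875 + 2·11.0625 = 15.5625.

15.5625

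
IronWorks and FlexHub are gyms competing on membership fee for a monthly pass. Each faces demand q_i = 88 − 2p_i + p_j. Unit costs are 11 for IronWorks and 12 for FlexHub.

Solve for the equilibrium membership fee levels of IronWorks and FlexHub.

IronWorks's profit: π = (p_{IronWorks} − 11)(88 − 2p_{IronWorks} + p_{FlexHub}).
∂π/∂p_{IronWorks} = 110 − 4p_{IronWorks} + p_{FlexHub} = 0 ⇒ p_{IronWorks} = 27.5 + 0.25p_{FlexHub}.
Similarly p_{FlexHub} = 28 + 0.25p_{IronWorks}.
Solving the two reaction functions simultaneously: (1 − (0.25)(0.25))p_{IronWorks} = 27.5 + 0.25·28, so 0.9375p_{IronWorks} = 34.5 and p_{IronWorks} = 36.8.
Then p_{FlexHub} = 28 + 0.25·36.8 = 37.2.

36.8, 37.2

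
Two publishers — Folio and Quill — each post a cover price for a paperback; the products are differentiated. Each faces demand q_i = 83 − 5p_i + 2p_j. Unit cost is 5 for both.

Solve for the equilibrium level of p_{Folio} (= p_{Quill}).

Folio's profit: π = (p_{Folio} − 5)(83 − 5p_{Folio} + 2p_{Quill}).
∂π/∂p_{Folio} = 108 − 10p_{Folio} + 2p_{Quill} = 0 ⇒ p_{Folio} = 10.8 + 0.2p_{Quill}.
Setting p_{Folio} = p_{Quill} in the reaction function: p_{Folio} = 10.8 + 0.2p_{Folio}, so p_{Folio} = 10.8 / 0.8 = 13.5.

13.5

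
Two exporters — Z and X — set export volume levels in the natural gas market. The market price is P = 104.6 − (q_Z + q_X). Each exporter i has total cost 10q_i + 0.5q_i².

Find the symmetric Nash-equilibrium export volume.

23.65

Exporter Z's profit: π = q_Z(104.6 − (q_Z + q_X)) − 10q_Z − 0.5q_Z².
∂π/∂q_Z = 94.6 − 3q_Z − q_X = 0, so q_Z = 473/15 − (1/3)q_X.
Setting q_Z = q_X in the reaction function: q_Z = 473/15 − (1/3)q_Z, so q_Z = (473/15) / (4/3) = 23.65.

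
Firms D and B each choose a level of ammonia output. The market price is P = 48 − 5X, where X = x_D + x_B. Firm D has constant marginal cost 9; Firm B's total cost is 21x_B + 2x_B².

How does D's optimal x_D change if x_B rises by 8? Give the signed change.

Firm D's profit: π = x_D(48 − 5(x_D + x_B)) − 9x_D.
∂π/∂x_D = 39 − 10x_D − 5x_B = 0, so x_D = 3.9 − 0.5x_B.
The reaction-function slope is −0.5, so an 8-unit rise in x_B moves x_D by −0.5 × 8 = −4. D's best response falls — the actions are strategic substitutes.

-4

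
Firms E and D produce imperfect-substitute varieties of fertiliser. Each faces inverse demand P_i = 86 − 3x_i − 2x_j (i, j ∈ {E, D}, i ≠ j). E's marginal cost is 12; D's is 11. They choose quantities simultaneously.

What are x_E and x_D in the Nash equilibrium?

9.1875, 9.4375

Firm E's profit: π = x_E(86 − 3x_E − 2x_D) − 12x_E.
∂π/∂x_E = 74 − 6x_E − 2x_D = 0 ⇒ x_E = 37/3 − (1/3)x_D.
Similarly x_D = 12.5 − (1/3)x_E.
Plugging x_D into E's best response: x_E = 37/3 − (1/3)(12.5 − (1/3)x_E) ⇒ (8/9)x_E = 49/6, so x_E = 9.1875.
Then x_D = 12.5 − (1/3)·9.1875 = 9.4375.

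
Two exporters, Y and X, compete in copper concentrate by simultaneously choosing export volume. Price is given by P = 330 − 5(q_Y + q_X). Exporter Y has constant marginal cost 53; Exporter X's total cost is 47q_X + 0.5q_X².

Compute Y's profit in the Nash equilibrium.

Exporter Y's profit: π = q_Y(330 − 5(q_Y + q_X)) − 53q_Y.
∂π/∂q_Y = 277 − 10q_Y − 5q_X = 0, so q_Y = 27.7 − 0.5q_X.
For X: ∂π/∂q_X = 283 − 11q_X − 5q_Y = 0 ⇒ q_X = 283/11 − (5/11)q_Y.
Substituting the second reaction function into the first: q_Y = 27.7 − 0.5(283/11 − (5/11)q_Y), which gives (17/22)q_Y = 816/55 ⇒ q_Y = 19.2.
Then q_X = 283/11 − (5/11)·19.2 = 17.
Price P = 330 − 5·36.2 = 149.
Y's profit: (149 − 53)·19.2 = 1843.2.

1843.2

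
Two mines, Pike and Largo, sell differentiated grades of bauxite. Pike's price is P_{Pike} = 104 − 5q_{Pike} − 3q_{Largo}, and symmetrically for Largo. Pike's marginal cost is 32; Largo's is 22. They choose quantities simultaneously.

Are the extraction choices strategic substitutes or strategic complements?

strategic substitutes

Mine Pike's profit: π = q_{Pike}(104 − 5q_{Pike} − 3q_{Largo}) − 32q_{Pike}.
∂π/∂q_{Pike} = 72 − 10q_{Pike} − 3q_{Largo} = 0 ⇒ q_{Pike} = 7.2 − 0.3q_{Largo}.
The best-response slope dq_{Pike}/dq_{Largo} = −0.3 < 0: the reaction function is downward-sloping, so the choices are strategic substitutes.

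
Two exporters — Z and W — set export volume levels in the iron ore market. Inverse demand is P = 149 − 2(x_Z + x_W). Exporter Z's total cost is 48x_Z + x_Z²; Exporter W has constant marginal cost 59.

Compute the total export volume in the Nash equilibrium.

28.1

Exporter Z's profit: π = x_Z(149 − 2(x_Z + x_W)) − 48x_Z − x_Z².
∂π/∂x_Z = 101 − 6x_Z − 2x_W = 0, so x_Z = 101/6 − (1/3)x_W.
For W: ∂π/∂x_W = 90 − 4x_W − 2x_Z = 0 ⇒ x_W = 22.5 − 0.5x_Z.
Solving the two reaction functions simultaneously: (1 − (−1/3)(−0.5))x_Z = 101/6 − (1/3)·22.5, so (5/6)x_Z = 28/3 and x_Z = 11.2.
Then x_W = 22.5 − 0.5·11.2 = 16.9.
Total export volume: 11.2 + 16.9 = 28.1.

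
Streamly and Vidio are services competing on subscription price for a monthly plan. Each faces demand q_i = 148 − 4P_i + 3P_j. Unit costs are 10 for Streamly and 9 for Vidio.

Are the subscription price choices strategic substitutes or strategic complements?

Streamly's profit: π = (P_{Streamly} − 10)(148 − 4P_{Streamly} + 3P_{Vidio}).
∂π/∂P_{Streamly} = 188 − 8P_{Streamly} + 3P_{Vidio} = 0 ⇒ P_{Streamly} = 23.5 + 0.375P_{Vidio}.
The best-response slope dP_{Streamly}/dP_{Vidio} = 0.375 > 0: the reaction function is upward-sloping, so the choices are strategic complements.

strategic complements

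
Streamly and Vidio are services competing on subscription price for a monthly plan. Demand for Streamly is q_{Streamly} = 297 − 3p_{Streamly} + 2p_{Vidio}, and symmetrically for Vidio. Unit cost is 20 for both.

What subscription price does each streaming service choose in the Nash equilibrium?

89.25

Streamly's profit: π = (p_{Streamly} − 20)(297 − 3p_{Streamly} + 2p_{Vidio}).
∂π/∂p_{Streamly} = 357 − 6p_{Streamly} + 2p_{Vidio} = 0 ⇒ p_{Streamly} = 59.5 + (1/3)p_{Vidio}.
Setting p_{Streamly} = p_{Vidio} in the reaction function: p_{Streamly} = 59.5 + (1/3)p_{Streamly}, so p_{Streamly} = 59.5 / (2/3) = 89.25.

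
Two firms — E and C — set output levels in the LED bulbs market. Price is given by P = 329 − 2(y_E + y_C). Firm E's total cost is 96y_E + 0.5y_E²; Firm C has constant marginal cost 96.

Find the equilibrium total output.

72.8125

Firm E's profit: π = y_E(329 − 2(y_E + y_C)) − 96y_E − 0.5y_E².
∂π/∂y_E = 233 − 5y_E − 2y_C = 0, so y_E = 46.6 − 0.4y_C.
For C: ∂π/∂y_C = 233 − 4y_C − 2y_E = 0 ⇒ y_C = 58.25 − 0.5y_E.
Substituting the second reaction function into the first: y_E = 46.6 − 0.4(58.25 − 0.5y_E), which gives 0.8y_E = 23.3 ⇒ y_E = 29.125.
Then y_C = 58.25 − 0.5·29.125 = 43.6875.
Total output: 29.125 + 43.6875 = 72.8125.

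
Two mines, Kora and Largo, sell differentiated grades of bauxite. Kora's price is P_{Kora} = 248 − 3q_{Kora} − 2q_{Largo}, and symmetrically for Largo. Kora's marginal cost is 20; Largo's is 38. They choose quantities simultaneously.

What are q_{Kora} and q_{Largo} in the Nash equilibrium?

29.625, 25.125

Mine Kora's profit: π = q_{Kora}(248 − 3q_{Kora} − 2q_{Largo}) − 20q_{Kora}.
∂π/∂q_{Kora} = 228 − 6q_{Kora} − 2q_{Largo} = 0 ⇒ q_{Kora} = 38 − (1/3)q_{Largo}.
Similarly q_{Largo} = 35 − (1/3)q_{Kora}.
Solving the two reaction functions simultaneously: (1 − (−1/3)(−1/3))q_{Kora} = 38 − (1/3)·35, so (8/9)q_{Kora} = 79/3 and q_{Kora} = 29.625.
Then q_{Largo} = 35 − (1/3)·29.625 = 25.125.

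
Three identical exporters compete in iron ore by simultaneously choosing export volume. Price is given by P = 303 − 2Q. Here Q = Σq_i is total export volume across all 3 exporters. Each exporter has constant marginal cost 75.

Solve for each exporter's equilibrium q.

A representative exporter's profit is π_i = q_i(303 − 2Q) − 75q_i, with Q = q_i + Σ_{j≠i} q_j.
First-order condition: 228 − 4q_i − 2Σ_{j≠i} q_j = 0.
Imposing symmetry (q_j = q for all j) turns Σ_{j≠i} q_j into 2q, so 228 = 8q and q = 28.5.

28.5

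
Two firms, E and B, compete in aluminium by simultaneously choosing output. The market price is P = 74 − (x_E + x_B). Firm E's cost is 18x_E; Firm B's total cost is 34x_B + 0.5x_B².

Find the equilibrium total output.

Firm E's profit: π = x_E(74 − (x_E + x_B)) − 18x_E.
∂π/∂x_E = 56 − 2x_E − x_B = 0, so x_E = 28 − 0.5x_B.
For B: ∂π/∂x_B = 40 − 3x_B − x_E = 0 ⇒ x_B = 40/3 − (1/3)x_E.
Plugging x_B into E's best response: x_E = 28 − 0.5(40/3 − (1/3)x_E) ⇒ (5/6)x_E = 64/3, so x_E = 25.6.
Then x_B = 40/3 − (1/3)·25.6 = 4.8.
Total output: 25.6 + 4.8 = 30.4.

30.4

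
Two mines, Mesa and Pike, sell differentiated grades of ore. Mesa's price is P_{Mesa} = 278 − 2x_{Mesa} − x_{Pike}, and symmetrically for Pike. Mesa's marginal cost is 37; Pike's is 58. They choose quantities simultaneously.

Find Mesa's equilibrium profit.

Mine Mesa's profit: π = x_{Mesa}(278 − 2x_{Mesa} − x_{Pike}) − 37x_{Mesa}.
∂π/∂x_{Mesa} = 241 − 4x_{Mesa} − x_{Pike} = 0 ⇒ x_{Mesa} = 60.25 − 0.25x_{Pike}.
Similarly x_{Pike} = 55 − 0.25x_{Mesa}.
Plugging x_{Pike} into Mesa's best response: x_{Mesa} = 60.25 − 0.25(55 − 0.25x_{Mesa}) ⇒ 0.9375x_{Mesa} = 46.5, so x_{Mesa} = 49.6.
Then x_{Pike} = 55 − 0.25·49.6 = 42.6.
P_{Mesa} = 278 − 2·49.6 − 42.6 = 136.2.
Profit = (136.2 − 37)·49.6 = 4920.32.

4920.32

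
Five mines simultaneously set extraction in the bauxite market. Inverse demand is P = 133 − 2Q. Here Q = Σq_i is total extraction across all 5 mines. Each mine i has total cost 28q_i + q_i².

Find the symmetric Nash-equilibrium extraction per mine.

7.5

A representative mine's profit is π_i = q_i(133 − 2Q) − 28q_i − q_i², with Q = q_i + Σ_{j≠i} q_j.
First-order condition: 105 − 6q_i − 2Σ_{j≠i} q_j = 0.
With identical mines, set every q_j = q: then 105 − 6q − 8q = 0, i.e. q = 105/14 = 7.5.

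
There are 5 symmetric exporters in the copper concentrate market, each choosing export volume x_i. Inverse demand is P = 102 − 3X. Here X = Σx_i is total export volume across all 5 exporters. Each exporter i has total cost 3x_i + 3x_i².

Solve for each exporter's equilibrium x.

A representative exporter's profit is π_i = x_i(102 − 3X) − 3x_i − 3x_i², with X = x_i + Σ_{j≠i} x_j.
First-order condition: 99 − 12x_i − 3Σ_{j≠i} x_j = 0.
Imposing symmetry (x_j = x for all j) turns Σ_{j≠i} x_j into 4x, so 99 = 24x and x = 4.125.

4.125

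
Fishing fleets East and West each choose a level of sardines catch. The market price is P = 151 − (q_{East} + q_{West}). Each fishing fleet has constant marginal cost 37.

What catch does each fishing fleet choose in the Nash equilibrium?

38

Fishing fleet East's profit: π = q_{East}(151 − (q_{East} + q_{West})) − 37q_{East}.
∂π/∂q_{East} = 114 − 2q_{East} − q_{West} = 0, so q_{East} = 57 − 0.5q_{West}.
The game is symmetric, so in equilibrium q_{West} = q_{East}: the reaction function gives 1.5q_{East} = 57, hence q_{East} = 38.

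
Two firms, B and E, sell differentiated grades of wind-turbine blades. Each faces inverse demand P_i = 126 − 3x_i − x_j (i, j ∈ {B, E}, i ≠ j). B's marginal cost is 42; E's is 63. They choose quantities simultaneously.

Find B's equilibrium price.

Firm B's profit: π = x_B(126 − 3x_B − x_E) − 42x_B.
∂π/∂x_B = 84 − 6x_B − x_E = 0 ⇒ x_B = 14 − (1/6)x_E.
Similarly x_E = 10.5 − (1/6)x_B.
Solving the two reaction functions simultaneously: (1 − (−1/6)(−1/6))x_B = 14 − (1/6)·10.5, so (35/36)x_B = 12.25 and x_B = 12.6.
Then x_E = 10.5 − (1/6)·12.6 = 8.4.
P_B = 126 − 3·12.6 − 8.4 = 79.8.

79.8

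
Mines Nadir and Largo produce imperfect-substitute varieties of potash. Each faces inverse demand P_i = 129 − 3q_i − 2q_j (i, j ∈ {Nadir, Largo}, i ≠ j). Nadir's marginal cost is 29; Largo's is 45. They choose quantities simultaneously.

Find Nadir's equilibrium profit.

Mine Nadir's profit: π = q_{Nadir}(129 − 3q_{Nadir} − 2q_{Largo}) − 29q_{Nadir}.
∂π/∂q_{Nadir} = 100 − 6q_{Nadir} − 2q_{Largo} = 0 ⇒ q_{Nadir} = 50/3 − (1/3)q_{Largo}.
Similarly q_{Largo} = 14 − (1/3)q_{Nadir}.
Plugging q_{Largo} into Nadir's best response: q_{Nadir} = 50/3 − (1/3)(14 − (1/3)q_{Nadir}) ⇒ (8/9)q_{Nadir} = 12, so q_{Nadir} = 13.5.
Then q_{Largo} = 14 − (1/3)·13.5 = 9.5.
P_{Nadir} = 129 − 3·13.5 − 2·9.5 = 69.5.
Profit = (69.5 − 29)·13.5 = 546.75.

546.75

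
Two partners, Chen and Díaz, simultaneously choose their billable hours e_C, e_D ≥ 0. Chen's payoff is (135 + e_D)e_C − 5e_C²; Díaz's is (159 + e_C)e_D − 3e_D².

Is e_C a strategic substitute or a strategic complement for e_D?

Expanding Chen's payoff: 135e_C + e_De_C − 5e_C².
∂π/∂e_C = 135 + e_D − 10e_C = 0, so e_C = 13.5 + 0.1e_D.
The best-response slope de_C/de_D = 0.1 > 0: the reaction function is upward-sloping, so the choices are strategic complements.

strategic complements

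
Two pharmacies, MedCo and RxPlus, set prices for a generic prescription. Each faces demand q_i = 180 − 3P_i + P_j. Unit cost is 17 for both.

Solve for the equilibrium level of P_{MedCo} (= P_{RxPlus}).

46.2

MedCo's profit: π = (P_{MedCo} − 17)(180 − 3P_{MedCo} + P_{RxPlus}).
∂π/∂P_{MedCo} = 231 − 6P_{MedCo} + P_{RxPlus} = 0 ⇒ P_{MedCo} = 38.5 + (1/6)P_{RxPlus}.
Setting P_{MedCo} = P_{RxPlus} in the reaction function: P_{MedCo} = 38.5 + (1/6)P_{MedCo}, so P_{MedCo} = 38.5 / (5/6) = 46.2.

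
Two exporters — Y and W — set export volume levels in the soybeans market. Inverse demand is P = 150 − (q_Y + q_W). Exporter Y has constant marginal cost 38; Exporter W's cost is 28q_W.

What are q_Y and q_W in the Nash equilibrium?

34, 44

Exporter Y's profit: π = q_Y(150 − (q_Y + q_W)) − 38q_Y.
∂π/∂q_Y = 112 − 2q_Y − q_W = 0, so q_Y = 56 − 0.5q_W.
By the same steps for W: q_W = 61 − 0.5q_Y.
Plugging q_W into Y's best response: q_Y = 56 − 0.5(61 − 0.5q_Y) ⇒ 0.75q_Y = 25.5, so q_Y = 34.
Then q_W = 61 − 0.5·34 = 44.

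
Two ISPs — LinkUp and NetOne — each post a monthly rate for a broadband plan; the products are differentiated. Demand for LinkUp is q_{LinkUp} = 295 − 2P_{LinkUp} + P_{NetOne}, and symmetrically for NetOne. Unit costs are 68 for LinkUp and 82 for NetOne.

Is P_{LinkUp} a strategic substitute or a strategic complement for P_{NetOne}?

LinkUp's profit: π = (P_{LinkUp} − 68)(295 − 2P_{LinkUp} + P_{NetOne}).
∂π/∂P_{LinkUp} = 431 − 4P_{LinkUp} + P_{NetOne} = 0 ⇒ P_{LinkUp} = 107.75 + 0.25P_{NetOne}.
The best-response slope dP_{LinkUp}/dP_{NetOne} = 0.25 > 0: the reaction function is upward-sloping, so the choices are strategic complements.

strategic complements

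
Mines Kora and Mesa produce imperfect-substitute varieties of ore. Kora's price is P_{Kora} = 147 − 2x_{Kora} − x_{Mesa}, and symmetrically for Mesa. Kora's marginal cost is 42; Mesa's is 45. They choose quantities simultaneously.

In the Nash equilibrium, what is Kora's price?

Mine Kora's profit: π = x_{Kora}(147 − 2x_{Kora} − x_{Mesa}) − 42x_{Kora}.
∂π/∂x_{Kora} = 105 − 4x_{Kora} − x_{Mesa} = 0 ⇒ x_{Kora} = 26.25 − 0.25x_{Mesa}.
Similarly x_{Mesa} = 25.5 − 0.25x_{Kora}.
Solving the two reaction functions simultaneously: (1 − (−0.25)(−0.25))x_{Kora} = 26.25 − 0.25·25.5, so 0.9375x_{Kora} = 19.875 and x_{Kora} = 21.2.
Then x_{Mesa} = 25.5 − 0.25·21.2 = 20.2.
P_{Kora} = 147 − 2·21.2 − 20.2 = 84.4.

84.4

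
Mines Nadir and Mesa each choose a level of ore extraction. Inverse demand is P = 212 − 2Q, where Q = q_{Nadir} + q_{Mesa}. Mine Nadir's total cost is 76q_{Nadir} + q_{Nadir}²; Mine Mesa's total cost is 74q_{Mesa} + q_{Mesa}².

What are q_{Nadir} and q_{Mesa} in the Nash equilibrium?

Mine Nadir's profit: π = q_{Nadir}(212 − 2(q_{Nadir} + q_{Mesa})) − 76q_{Nadir} − q_{Nadir}².
∂π/∂q_{Nadir} = 136 − 6q_{Nadir} − 2q_{Mesa} = 0, so q_{Nadir} = 68/3 − (1/3)q_{Mesa}.
By the same steps for Mesa: q_{Mesa} = 23 − (1/3)q_{Nadir}.
Solving the two reaction functions simultaneously: (1 − (−1/3)(−1/3))q_{Nadir} = 68/3 − (1/3)·23, so (8/9)q_{Nadir} = 15 and q_{Nadir} = 16.875.
Then q_{Mesa} = 23 − (1/3)·16.875 = 17.375.

16.875, 17.375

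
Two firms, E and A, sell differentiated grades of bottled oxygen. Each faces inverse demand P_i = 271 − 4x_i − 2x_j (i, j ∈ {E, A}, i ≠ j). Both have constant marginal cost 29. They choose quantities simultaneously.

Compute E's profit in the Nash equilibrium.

2342.56

Firm E's profit: π = x_E(271 − 4x_E − 2x_A) − 29x_E.
∂π/∂x_E = 242 − 8x_E − 2x_A = 0 ⇒ x_E = 30.25 − 0.25x_A.
The game is symmetric, so in equilibrium x_A = x_E: the reaction function gives 1.25x_E = 30.25, hence x_E = 24.2.
P_E = 271 − 4·24.2 − 2·24.2 = 125.8.
Profit = (125.8 − 29)·24.2 = 2342.56.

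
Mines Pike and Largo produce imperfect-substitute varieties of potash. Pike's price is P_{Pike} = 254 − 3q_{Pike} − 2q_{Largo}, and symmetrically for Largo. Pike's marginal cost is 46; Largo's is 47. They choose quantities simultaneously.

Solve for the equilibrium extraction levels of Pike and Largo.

Mine Pike's profit: π = q_{Pike}(254 − 3q_{Pike} − 2q_{Largo}) − 46q_{Pike}.
∂π/∂q_{Pike} = 208 − 6q_{Pike} − 2q_{Largo} = 0 ⇒ q_{Pike} = 104/3 − (1/3)q_{Largo}.
Similarly q_{Largo} = 34.5 − (1/3)q_{Pike}.
Solving the two reaction functions simultaneously: (1 − (−1/3)(−1/3))q_{Pike} = 104/3 − (1/3)·34.5, so (8/9)q_{Pike} = 139/6 and q_{Pike} = 26.0625.
Then q_{Largo} = 34.5 − (1/3)·26.0625 = 25.8125.

26.0625, 25.8125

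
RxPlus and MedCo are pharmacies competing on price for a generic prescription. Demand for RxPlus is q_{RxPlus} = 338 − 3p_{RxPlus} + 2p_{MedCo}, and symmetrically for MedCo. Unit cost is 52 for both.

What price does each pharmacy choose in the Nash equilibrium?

123.5

RxPlus's profit: π = (p_{RxPlus} − 52)(338 − 3p_{RxPlus} + 2p_{MedCo}).
∂π/∂p_{RxPlus} = 494 − 6p_{RxPlus} + 2p_{MedCo} = 0 ⇒ p_{RxPlus} = 247/3 + (1/3)p_{MedCo}.
The game is symmetric, so in equilibrium p_{MedCo} = p_{RxPlus}: the reaction function gives (2/3)p_{RxPlus} = 247/3, hence p_{RxPlus} = 123.5.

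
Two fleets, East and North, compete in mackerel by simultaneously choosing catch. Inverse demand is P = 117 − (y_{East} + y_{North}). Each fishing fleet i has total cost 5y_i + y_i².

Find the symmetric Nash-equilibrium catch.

Fishing fleet East's profit: π = y_{East}(117 − (y_{East} + y_{North})) − 5y_{East} − y_{East}².
∂π/∂y_{East} = 112 − 4y_{East} − y_{North} = 0, so y_{East} = 28 − 0.25y_{North}.
Setting y_{East} = y_{North} in the reaction function: y_{East} = 28 − 0.25y_{East}, so y_{East} = 28 / 1.25 = 22.4.

22.4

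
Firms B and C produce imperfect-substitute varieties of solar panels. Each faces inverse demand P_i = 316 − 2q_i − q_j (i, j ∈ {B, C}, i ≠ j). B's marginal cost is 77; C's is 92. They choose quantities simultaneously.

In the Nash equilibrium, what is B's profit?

Firm B's profit: π = q_B(316 − 2q_B − q_C) − 77q_B.
∂π/∂q_B = 239 − 4q_B − q_C = 0 ⇒ q_B = 59.75 − 0.25q_C.
Similarly q_C = 56 − 0.25q_B.
Plugging q_C into B's best response: q_B = 59.75 − 0.25(56 − 0.25q_B) ⇒ 0.9375q_B = 45.75, so q_B = 48.8.
Then q_C = 56 − 0.25·48.8 = 43.8.
P_B = 316 − 2·48.8 − 43.8 = 174.6.
Profit = (174.6 − 77)·48.8 = 4762.88.

4762.88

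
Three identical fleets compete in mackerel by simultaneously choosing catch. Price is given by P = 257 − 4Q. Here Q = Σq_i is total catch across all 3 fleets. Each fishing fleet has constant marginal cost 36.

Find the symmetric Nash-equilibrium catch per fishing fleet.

A representative fishing fleet's profit is π_i = q_i(257 − 4Q) − 36q_i, with Q = q_i + Σ_{j≠i} q_j.
First-order condition: 221 − 8q_i − 4Σ_{j≠i} q_j = 0.
Imposing symmetry (q_j = q for all j) turns Σ_{j≠i} q_j into 2q, so 221 = 16q and q = 13.8125.

13.8125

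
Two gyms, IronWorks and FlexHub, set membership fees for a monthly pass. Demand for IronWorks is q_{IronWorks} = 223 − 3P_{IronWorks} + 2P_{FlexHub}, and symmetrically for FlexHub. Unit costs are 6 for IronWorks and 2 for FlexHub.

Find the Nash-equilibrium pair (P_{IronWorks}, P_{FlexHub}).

59.5, 58

IronWorks's profit: π = (P_{IronWorks} − 6)(223 − 3P_{IronWorks} + 2P_{FlexHub}).
∂π/∂P_{IronWorks} = 241 − 6P_{IronWorks} + 2P_{FlexHub} = 0 ⇒ P_{IronWorks} = 241/6 + (1/3)P_{FlexHub}.
Similarly P_{FlexHub} = 229/6 + (1/3)P_{IronWorks}.
Substituting the second reaction function into the first: P_{IronWorks} = 241/6 + (1/3)(229/6 + (1/3)P_{IronWorks}), which gives (8/9)P_{IronWorks} = 476/9 ⇒ P_{IronWorks} = 59.5.
Then P_{FlexHub} = 229/6 + (1/3)·59.5 = 58.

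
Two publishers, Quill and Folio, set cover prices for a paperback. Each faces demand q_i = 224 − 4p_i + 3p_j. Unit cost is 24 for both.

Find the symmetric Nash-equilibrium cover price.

Quill's profit: π = (p_{Quill} − 24)(224 − 4p_{Quill} + 3p_{Folio}).
∂π/∂p_{Quill} = 320 − 8p_{Quill} + 3p_{Folio} = 0 ⇒ p_{Quill} = 40 + 0.375p_{Folio}.
By symmetry p_{Folio} = p_{Quill}; substituting into the reaction function, 0.625p_{Quill} = 40 and p_{Quill} = 64.

64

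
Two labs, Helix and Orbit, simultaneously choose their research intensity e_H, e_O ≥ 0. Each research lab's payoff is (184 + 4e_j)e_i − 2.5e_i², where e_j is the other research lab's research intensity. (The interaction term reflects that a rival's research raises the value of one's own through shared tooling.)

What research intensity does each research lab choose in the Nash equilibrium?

Helix's payoff is (184 + 4e_O)e_H − 2.5e_H².
∂π/∂e_H = 184 + 4e_O − 5e_H = 0, so e_H = 36.8 + 0.8e_O.
Setting e_H = e_O in the reaction function: e_H = 36.8 + 0.8e_H, so e_H = 36.8 / 0.2 = 184.

184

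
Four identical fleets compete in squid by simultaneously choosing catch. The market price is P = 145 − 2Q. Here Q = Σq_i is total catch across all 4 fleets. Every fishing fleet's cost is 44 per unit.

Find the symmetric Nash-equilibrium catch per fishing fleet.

A representative fishing fleet's profit is π_i = q_i(145 − 2Q) − 44q_i, with Q = q_i + Σ_{j≠i} q_j.
First-order condition: 101 − 4q_i − 2Σ_{j≠i} q_j = 0.
With identical fishing fleets, set every q_j = q: then 101 − 4q − 6q = 0, i.e. q = 101/10 = 10.1.

10.1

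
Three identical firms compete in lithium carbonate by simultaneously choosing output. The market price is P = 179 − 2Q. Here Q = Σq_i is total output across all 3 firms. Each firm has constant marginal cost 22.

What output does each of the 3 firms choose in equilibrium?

19.625

A representative firm's profit is π_i = q_i(179 − 2Q) − 22q_i, with Q = q_i + Σ_{j≠i} q_j.
First-order condition: 157 − 4q_i − 2Σ_{j≠i} q_j = 0.
With identical firms, set every q_j = q: then 157 − 4q − 4q = 0, i.e. q = 157/8 = 19.625.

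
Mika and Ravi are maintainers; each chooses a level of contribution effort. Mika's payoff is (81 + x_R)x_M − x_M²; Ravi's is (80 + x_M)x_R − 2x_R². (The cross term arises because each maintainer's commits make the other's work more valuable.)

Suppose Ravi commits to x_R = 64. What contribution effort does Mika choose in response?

72.5

Expanding Mika's payoff: 81x_M + x_Rx_M − x_M².
∂π/∂x_M = 81 + x_R − 2x_M = 0, so x_M = 40.5 + 0.5x_R.
At x_R = 64: x_M = 40.5 + 0.5·64 = 72.5.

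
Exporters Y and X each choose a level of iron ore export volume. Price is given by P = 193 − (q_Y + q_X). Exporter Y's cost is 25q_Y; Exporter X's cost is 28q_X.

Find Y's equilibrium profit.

Exporter Y's profit: π = q_Y(193 − (q_Y + q_X)) − 25q_Y.
∂π/∂q_Y = 168 − 2q_Y − q_X = 0, so q_Y = 84 − 0.5q_X.
By the same steps for X: q_X = 82.5 − 0.5q_Y.
Plugging q_X into Y's best response: q_Y = 84 − 0.5(82.5 − 0.5q_Y) ⇒ 0.75q_Y = 42.75, so q_Y = 57.
Then q_X = 82.5 − 0.5·57 = 54.
Price P = 193 − 111 = 82.
Y's profit: (82 − 25)·57 = 3249.

3249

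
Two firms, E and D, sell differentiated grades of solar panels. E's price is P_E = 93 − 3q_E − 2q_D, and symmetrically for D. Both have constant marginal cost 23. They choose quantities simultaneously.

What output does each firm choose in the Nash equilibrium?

8.75

Firm E's profit: π = q_E(93 − 3q_E − 2q_D) − 23q_E.
∂π/∂q_E = 70 − 6q_E − 2q_D = 0 ⇒ q_E = 35/3 − (1/3)q_D.
The game is symmetric, so in equilibrium q_D = q_E: the reaction function gives (4/3)q_E = 35/3, hence q_E = 8.75.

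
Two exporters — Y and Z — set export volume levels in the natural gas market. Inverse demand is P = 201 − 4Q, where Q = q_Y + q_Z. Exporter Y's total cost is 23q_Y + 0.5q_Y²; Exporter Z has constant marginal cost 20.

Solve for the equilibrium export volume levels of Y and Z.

Exporter Y's profit: π = q_Y(201 − 4(q_Y + q_Z)) − 23q_Y − 0.5q_Y².
∂π/∂q_Y = 178 − 9q_Y − 4q_Z = 0, so q_Y = 178/9 − (4/9)q_Z.
For Z: ∂π/∂q_Z = 181 − 8q_Z − 4q_Y = 0 ⇒ q_Z = 22.625 − 0.5q_Y.
Solving the two reaction functions simultaneously: (1 − (−4/9)(−0.5))q_Y = 178/9 − (4/9)·22.625, so (7/9)q_Y = 175/18 and q_Y = 12.5.
Then q_Z = 22.625 − 0.5·12.5 = 16.375.

12.5, 16.375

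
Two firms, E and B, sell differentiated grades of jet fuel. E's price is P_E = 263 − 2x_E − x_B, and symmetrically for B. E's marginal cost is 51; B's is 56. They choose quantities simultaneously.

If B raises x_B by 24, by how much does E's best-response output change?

-6

Firm E's profit: π = x_E(263 − 2x_E − x_B) − 51x_E.
∂π/∂x_E = 212 − 4x_E − x_B = 0 ⇒ x_E = 53 − 0.25x_B.
The reaction-function slope is −0.25, so a 24-unit rise in x_B moves x_E by −0.25 × 24 = −6. E's best response falls — the actions are strategic substitutes.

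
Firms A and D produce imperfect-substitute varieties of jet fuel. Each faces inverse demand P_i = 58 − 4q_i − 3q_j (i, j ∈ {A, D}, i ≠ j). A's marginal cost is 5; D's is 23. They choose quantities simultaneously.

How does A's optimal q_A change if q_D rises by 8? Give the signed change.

-3

Firm A's profit: π = q_A(58 − 4q_A − 3q_D) − 5q_A.
∂π/∂q_A = 53 − 8q_A − 3q_D = 0 ⇒ q_A = 6.625 − 0.375q_D.
The reaction-function slope is −0.375, so an 8-unit rise in q_D moves q_A by −0.375 × 8 = −3. A's best response falls — the actions are strategic substitutes.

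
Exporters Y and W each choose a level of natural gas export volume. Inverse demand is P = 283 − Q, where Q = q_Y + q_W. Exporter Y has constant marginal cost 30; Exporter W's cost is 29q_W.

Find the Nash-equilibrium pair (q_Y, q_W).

84, 85

Exporter Y's profit: π = q_Y(283 − (q_Y + q_W)) − 30q_Y.
∂π/∂q_Y = 253 − 2q_Y − q_W = 0, so q_Y = 126.5 − 0.5q_W.
By the same steps for W: q_W = 127 − 0.5q_Y.
Plugging q_W into Y's best response: q_Y = 126.5 − 0.5(127 − 0.5q_Y) ⇒ 0.75q_Y = 63, so q_Y = 84.
Then q_W = 127 − 0.5·84 = 85.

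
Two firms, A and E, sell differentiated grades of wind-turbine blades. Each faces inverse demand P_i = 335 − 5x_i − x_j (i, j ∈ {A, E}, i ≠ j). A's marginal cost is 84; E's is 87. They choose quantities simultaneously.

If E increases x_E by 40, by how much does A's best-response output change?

Firm A's profit: π = x_A(335 − 5x_A − x_E) − 84x_A.
∂π/∂x_A = 251 − 10x_A − x_E = 0 ⇒ x_A = 25.1 − 0.1x_E.
The reaction-function slope is −0.1, so a 40-unit rise in x_E moves x_A by −0.1 × 40 = −4. A's best response falls — the actions are strategic substitutes.

-4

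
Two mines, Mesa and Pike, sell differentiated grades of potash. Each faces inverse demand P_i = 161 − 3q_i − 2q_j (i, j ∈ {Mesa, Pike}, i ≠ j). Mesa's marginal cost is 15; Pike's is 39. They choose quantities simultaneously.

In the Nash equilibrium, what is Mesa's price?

74.25

Mine Mesa's profit: π = q_{Mesa}(161 − 3q_{Mesa} − 2q_{Pike}) − 15q_{Mesa}.
∂π/∂q_{Mesa} = 146 − 6q_{Mesa} − 2q_{Pike} = 0 ⇒ q_{Mesa} = 73/3 − (1/3)q_{Pike}.
Similarly q_{Pike} = 61/3 − (1/3)q_{Mesa}.
Plugging q_{Pike} into Mesa's best response: q_{Mesa} = 73/3 − (1/3)(61/3 − (1/3)q_{Mesa}) ⇒ (8/9)q_{Mesa} = 158/9, so q_{Mesa} = 19.75.
Then q_{Pike} = 61/3 − (1/3)·19.75 = 13.75.
P_{Mesa} = 161 − 3·19.75 − 2·13.75 = 74.25.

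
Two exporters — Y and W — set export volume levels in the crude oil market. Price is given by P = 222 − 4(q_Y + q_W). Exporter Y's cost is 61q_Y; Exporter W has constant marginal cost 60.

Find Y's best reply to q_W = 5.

17.625

Exporter Y's profit: π = q_Y(222 − 4(q_Y + q_W)) − 61q_Y.
∂π/∂q_Y = 161 − 8q_Y − 4q_W = 0, so q_Y = 20.125 − 0.5q_W.
At q_W = 5: q_Y = 20.125 − 0.5·5 = 17.625.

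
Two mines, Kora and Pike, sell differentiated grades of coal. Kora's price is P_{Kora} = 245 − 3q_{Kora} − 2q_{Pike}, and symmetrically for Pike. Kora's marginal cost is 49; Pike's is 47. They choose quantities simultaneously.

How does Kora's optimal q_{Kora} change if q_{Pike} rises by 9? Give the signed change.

-3

Mine Kora's profit: π = q_{Kora}(245 − 3q_{Kora} − 2q_{Pike}) − 49q_{Kora}.
∂π/∂q_{Kora} = 196 − 6q_{Kora} − 2q_{Pike} = 0 ⇒ q_{Kora} = 98/3 − (1/3)q_{Pike}.
The reaction-function slope is −1/3, so a 9-unit rise in q_{Pike} moves q_{Kora} by −1/3 × 9 = −3. Kora's best response falls — the actions are strategic substitutes.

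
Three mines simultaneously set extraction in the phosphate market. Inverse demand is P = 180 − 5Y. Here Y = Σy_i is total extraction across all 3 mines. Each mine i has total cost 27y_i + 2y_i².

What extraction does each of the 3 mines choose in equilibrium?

A representative mine's profit is π_i = y_i(180 − 5Y) − 27y_i − 2y_i², with Y = y_i + Σ_{j≠i} y_j.
First-order condition: 153 − 14y_i − 5Σ_{j≠i} y_j = 0.
With identical mines, set every y_j = y: then 153 − 14y − 10y = 0, i.e. y = 153/24 = 6.375.

6.375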